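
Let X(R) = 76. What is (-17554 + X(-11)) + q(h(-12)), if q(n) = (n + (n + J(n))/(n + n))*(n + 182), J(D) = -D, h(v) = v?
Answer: -19518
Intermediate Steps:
q(n) = n*(182 + n) (q(n) = (n + (n - n)/(n + n))*(n + 182) = (n + 0/((2*n)))*(182 + n) = (n + 0*(1/(2*n)))*(182 + n) = (n + 0)*(182 + n) = n*(182 + n))
(-17554 + X(-11)) + q(h(-12)) = (-17554 + 76) - 12*(182 - 12) = -17478 - 12*170 = -17478 - 2040 = -19518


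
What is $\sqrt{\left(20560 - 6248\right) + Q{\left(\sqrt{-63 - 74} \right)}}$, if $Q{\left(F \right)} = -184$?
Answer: $4 \sqrt{883} \approx 118.86$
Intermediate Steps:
$\sqrt{\left(20560 - 6248\right) + Q{\left(\sqrt{-63 - 74} \right)}} = \sqrt{\left(20560 - 6248\right) - 184} = \sqrt{14312 - 184} = \sqrt{14128} = 4 \sqrt{883}$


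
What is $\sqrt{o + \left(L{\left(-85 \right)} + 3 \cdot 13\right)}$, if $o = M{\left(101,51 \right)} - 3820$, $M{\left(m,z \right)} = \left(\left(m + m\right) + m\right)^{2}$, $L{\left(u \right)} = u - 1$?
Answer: $\sqrt{87942} \approx 296.55$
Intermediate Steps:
$L{\left(u \right)} = -1 + u$
$M{\left(m,z \right)} = 9 m^{2}$ ($M{\left(m,z \right)} = \left(2 m + m\right)^{2} = \left(3 m\right)^{2} = 9 m^{2}$)
$o = 87989$ ($o = 9 \cdot 101^{2} - 3820 = 9 \cdot 10201 - 3820 = 91809 - 3820 = 87989$)
$\sqrt{o + \left(L{\left(-85 \right)} + 3 \cdot 13\right)} = \sqrt{87989 + \left(\left(-1 - 85\right) + 3 \cdot 13\right)} = \sqrt{87989 + \left(-86 + 39\right)} = \sqrt{87989 - 47} = \sqrt{87942}$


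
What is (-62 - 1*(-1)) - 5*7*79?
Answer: -2826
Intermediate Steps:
(-62 - 1*(-1)) - 5*7*79 = (-62 + 1) - 35*79 = -61 - 2765 = -2826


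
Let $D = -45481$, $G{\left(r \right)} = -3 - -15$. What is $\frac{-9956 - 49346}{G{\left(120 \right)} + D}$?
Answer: $\frac{59302}{45469} \approx 1.3042$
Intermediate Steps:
$G{\left(r \right)} = 12$ ($G{\left(r \right)} = -3 + 15 = 12$)
$\frac{-9956 - 49346}{G{\left(120 \right)} + D} = \frac{-9956 - 49346}{12 - 45481} = - \frac{59302}{-45469} = \left(-59302\right) \left(- \frac{1}{45469}\right) = \frac{59302}{45469}$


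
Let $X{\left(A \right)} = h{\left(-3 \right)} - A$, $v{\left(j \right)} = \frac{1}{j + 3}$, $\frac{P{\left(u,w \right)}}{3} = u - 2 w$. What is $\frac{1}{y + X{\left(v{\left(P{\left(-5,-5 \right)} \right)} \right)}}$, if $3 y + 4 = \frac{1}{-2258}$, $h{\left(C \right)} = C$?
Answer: $- \frac{10161}{44597} \approx -0.22784$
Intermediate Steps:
$P{\left(u,w \right)} = - 6 w + 3 u$ ($P{\left(u,w \right)} = 3 \left(u - 2 w\right) = - 6 w + 3 u$)
$v{\left(j \right)} = \frac{1}{3 + j}$
$X{\left(A \right)} = -3 - A$
$y = - \frac{3011}{2258}$ ($y = - \frac{4}{3} + \frac{1}{3 \left(-2258\right)} = - \frac{4}{3} + \frac{1}{3} \left(- \frac{1}{2258}\right) = - \frac{4}{3} - \frac{1}{6774} = - \frac{3011}{2258} \approx -1.3335$)
$\frac{1}{y + X{\left(v{\left(P{\left(-5,-5 \right)} \right)} \right)}} = \frac{1}{- \frac{3011}{2258} - \left(3 + \frac{1}{3 + \left(\left(-6\right) \left(-5\right) + 3 \left(-5\right)\right)}\right)} = \frac{1}{- \frac{3011}{2258} - \left(3 + \frac{1}{3 + \left(30 - 15\right)}\right)} = \frac{1}{- \frac{3011}{2258} - \left(3 + \frac{1}{3 + 15}\right)} = \frac{1}{- \frac{3011}{2258} - \frac{55}{18}} = \frac{1}{- \frac{44597}{10161}} = - \frac{10161}{44597}$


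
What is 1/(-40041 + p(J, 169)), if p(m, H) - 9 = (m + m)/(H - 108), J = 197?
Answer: -61/2441558 ≈ -2.4984e-5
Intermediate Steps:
p(m, H) = 9 + 2*m/(-108 + H) (p(m, H) = 9 + (m + m)/(H - 108) = 9 + (2*m)/(-108 + H) = 9 + 2*m/(-108 + H))
1/(-40041 + p(J, 169)) = 1/(-40041 + (-972 + 2*197 + 9*169)/(-108 + 169)) = 1/(-40041 + (-972 + 394 + 1521)/61) = 1/(-40041 + (1/61)*943) = 1/(-40041 + 943/61) = 1/(-2441558/61) = -61/2441558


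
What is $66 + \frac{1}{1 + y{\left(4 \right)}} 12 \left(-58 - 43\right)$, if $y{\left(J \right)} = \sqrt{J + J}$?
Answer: $\frac{1674}{7} - \frac{2424 \sqrt{2}}{7} \approx -250.58$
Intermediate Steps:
$y{\left(J \right)} = \sqrt{2} \sqrt{J}$ ($y{\left(J \right)} = \sqrt{2 J} = \sqrt{2} \sqrt{J}$)
$66 + \frac{1}{1 + y{\left(4 \right)}} 12 \left(-58 - 43\right) = 66 + \frac{1}{1 + \sqrt{2} \sqrt{4}} \cdot 12 \left(-58 - 43\right) = 66 + \frac{1}{1 + \sqrt{2} \cdot 2} \cdot 12 \left(-101\right) = 66 + \frac{1}{1 + 2 \sqrt{2}} \cdot 12 \left(-101\right) = 66 + \frac{12}{1 + 2 \sqrt{2}} \left(-101\right) = 66 - \frac{1212}{1 + 2 \sqrt{2}}$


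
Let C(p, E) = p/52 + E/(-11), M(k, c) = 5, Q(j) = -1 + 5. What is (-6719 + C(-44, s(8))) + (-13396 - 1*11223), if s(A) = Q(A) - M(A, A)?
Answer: -4481442/143 ≈ -31339.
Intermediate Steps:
Q(j) = 4
s(A) = -1 (s(A) = 4 - 1*5 = 4 - 5 = -1)
C(p, E) = -E/11 + p/52 (C(p, E) = p*(1/52) + E*(-1/11) = p/52 - E/11 = -E/11 + p/52)
(-6719 + C(-44, s(8))) + (-13396 - 1*11223) = (-6719 + (-1/11*(-1) + (1/52)*(-44))) + (-13396 - 1*11223) = (-6719 + (1/11 - 11/13)) + (-13396 - 11223) = (-6719 - 108/143) - 24619 = -960925/143 - 24619 = -4481442/143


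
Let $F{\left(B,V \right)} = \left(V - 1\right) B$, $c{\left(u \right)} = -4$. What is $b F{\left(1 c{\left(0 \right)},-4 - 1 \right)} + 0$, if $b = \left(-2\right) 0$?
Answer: $0$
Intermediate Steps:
$F{\left(B,V \right)} = B \left(-1 + V\right)$ ($F{\left(B,V \right)} = \left(-1 + V\right) B = B \left(-1 + V\right)$)
$b = 0$
$b F{\left(1 c{\left(0 \right)},-4 - 1 \right)} + 0 = 0 \cdot 1 \left(-4\right) \left(-1 - 5\right) + 0 = 0 \left(- 4 \left(-1 - 5\right)\right) + 0 = 0 \left(\left(-4\right) \left(-6\right)\right) + 0 = 0 \cdot 24 + 0 = 0 + 0 = 0$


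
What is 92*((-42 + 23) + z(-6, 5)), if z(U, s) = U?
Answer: -2300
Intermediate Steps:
92*((-42 + 23) + z(-6, 5)) = 92*((-42 + 23) - 6) = 92*(-19 - 6) = 92*(-25) = -2300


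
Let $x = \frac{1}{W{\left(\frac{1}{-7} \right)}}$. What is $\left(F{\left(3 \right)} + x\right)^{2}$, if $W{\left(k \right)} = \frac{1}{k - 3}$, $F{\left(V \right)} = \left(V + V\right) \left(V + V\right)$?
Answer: $\frac{52900}{49} \approx 1079.6$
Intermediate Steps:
$F{\left(V \right)} = 4 V^{2}$ ($F{\left(V \right)} = 2 V 2 V = 4 V^{2}$)
$W{\left(k \right)} = \frac{1}{-3 + k}$
$x = - \frac{22}{7}$ ($x = \frac{1}{\frac{1}{-3 + \frac{1}{-7}}} = \frac{1}{\frac{1}{-3 - \frac{1}{7}}} = \frac{1}{\frac{1}{- \frac{22}{7}}} = \frac{1}{- \frac{7}{22}} = - \frac{22}{7} \approx -3.1429$)
$\left(F{\left(3 \right)} + x\right)^{2} = \left(4 \cdot 3^{2} - \frac{22}{7}\right)^{2} = \left(4 \cdot 9 - \frac{22}{7}\right)^{2} = \left(36 - \frac{22}{7}\right)^{2} = \left(\frac{230}{7}\right)^{2} = \frac{52900}{49}$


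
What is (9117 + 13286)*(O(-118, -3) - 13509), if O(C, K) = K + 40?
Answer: -301813216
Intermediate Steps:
O(C, K) = 40 + K
(9117 + 13286)*(O(-118, -3) - 13509) = (9117 + 13286)*((40 - 3) - 13509) = 22403*(37 - 13509) = 22403*(-13472) = -301813216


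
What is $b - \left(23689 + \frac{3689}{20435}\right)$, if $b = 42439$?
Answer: $\frac{383152561}{20435} \approx 18750.0$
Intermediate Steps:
$b - \left(23689 + \frac{3689}{20435}\right) = 42439 - \left(23689 + \frac{3689}{20435}\right) = 42439 - \frac{484088404}{20435} = \frac{383152561}{20435}$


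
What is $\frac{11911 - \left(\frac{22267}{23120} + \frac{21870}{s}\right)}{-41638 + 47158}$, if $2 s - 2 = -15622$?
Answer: $\frac{215106764833}{99673094400} \approx 2.1581$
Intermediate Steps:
$s = -7810$ ($s = 1 + \frac{1}{2} \left(-15622\right) = 1 - 7811 = -7810$)
$\frac{11911 - \left(\frac{22267}{23120} + \frac{21870}{s}\right)}{-41638 + 47158} = \frac{11911 - \left(- \frac{2187}{781} + \frac{22267}{23120}\right)}{-41638 + 47158} = \frac{11911 - - \frac{33172913}{18056720}}{5520} = \left(11911 + \left(\frac{2187}{781} - \frac{22267}{23120}\right)\right) \frac{1}{5520} = \left(11911 + \frac{33172913}{18056720}\right) \frac{1}{5520} = \frac{215106764833}{18056720} \cdot \frac{1}{5520} = \frac{215106764833}{99673094400}$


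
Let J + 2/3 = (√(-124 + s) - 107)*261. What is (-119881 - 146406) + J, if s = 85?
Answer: -882644/3 + 261*I*√39 ≈ -2.9421e+5 + 1629.9*I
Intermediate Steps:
J = -83783/3 + 261*I*√39 (J = -⅔ + (√(-124 + 85) - 107)*261 = -⅔ + (√(-39) - 107)*261 = -⅔ + (I*√39 - 107)*261 = -⅔ + (-107 + I*√39)*261 = -⅔ + (-27927 + 261*I*√39) = -83783/3 + 261*I*√39 ≈ -27928.0 + 1629.9*I)
(-119881 - 146406) + J = (-119881 - 146406) + (-83783/3 + 261*I*√39) = -266287 + (-83783/3 + 261*I*√39) = -882644/3 + 261*I*√39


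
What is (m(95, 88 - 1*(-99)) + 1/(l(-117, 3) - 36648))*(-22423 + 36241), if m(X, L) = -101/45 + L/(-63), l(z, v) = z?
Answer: -882720818/12255 ≈ -72030.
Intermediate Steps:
m(X, L) = -101/45 - L/63 (m(X, L) = -101*1/45 + L*(-1/63) = -101/45 - L/63)
(m(95, 88 - 1*(-99)) + 1/(l(-117, 3) - 36648))*(-22423 + 36241) = ((-101/45 - (88 - 1*(-99))/63) + 1/(-117 - 36648))*(-22423 + 36241) = ((-101/45 - (88 + 99)/63) + 1/(-36765))*13818 = ((-101/45 - 1/63*187) - 1/36765)*13818 = ((-101/45 - 187/63) - 1/36765)*13818 = (-1642/315 - 1/36765)*13818 = -1341521/257355*13818 = -882720818/12255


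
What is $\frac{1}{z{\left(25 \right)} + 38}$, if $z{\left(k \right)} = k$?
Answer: $\frac{1}{63} \approx 0.015873$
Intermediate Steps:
$\frac{1}{z{\left(25 \right)} + 38} = \frac{1}{25 + 38} = \frac{1}{63}$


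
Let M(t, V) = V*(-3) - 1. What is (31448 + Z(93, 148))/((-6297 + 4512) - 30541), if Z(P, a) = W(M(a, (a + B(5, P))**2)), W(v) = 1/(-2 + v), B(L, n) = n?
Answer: -782812601/804668028 ≈ -0.97284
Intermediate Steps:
M(t, V) = -1 - 3*V (M(t, V) = -3*V - 1 = -1 - 3*V)
Z(P, a) = 1/(-3 - 3*(P + a)**2) (Z(P, a) = 1/(-2 + (-1 - 3*(a + P)**2)) = 1/(-2 + (-1 - 3*(P + a)**2)) = 1/(-3 - 3*(P + a)**2))
(31448 + Z(93, 148))/((-6297 + 4512) - 30541) = (31448 - 1/(3 + 3*(93 + 148)**2))/((-6297 + 4512) - 30541) = (31448 - 1/(3 + 3*241**2))/(-1785 - 30541) = (31448 - 1/(3 + 3*58081))/(-32326) = (31448 - 1/(3 + 174243))*(-1/32326) = (31448 - 1/174246)*(-1/32326) = (5479688207/174246)*(-1/32326) = -782812601/804668028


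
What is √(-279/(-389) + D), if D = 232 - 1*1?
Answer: √35063682/389 ≈ 15.222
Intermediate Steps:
D = 231 (D = 232 - 1 = 231)
√(-279/(-389) + D) = √(-279/(-389) + 231) = √(-279*(-1/389) + 231) = √(279/389 + 231) = √(90138/389) = √35063682/389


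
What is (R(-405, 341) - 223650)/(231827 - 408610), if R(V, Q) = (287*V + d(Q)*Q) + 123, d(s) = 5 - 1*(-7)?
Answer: 335670/176783 ≈ 1.8988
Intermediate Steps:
d(s) = 12 (d(s) = 5 + 7 = 12)
R(V, Q) = 123 + 12*Q + 287*V (R(V, Q) = (287*V + 12*Q) + 123 = (12*Q + 287*V) + 123 = 123 + 12*Q + 287*V)
(R(-405, 341) - 223650)/(231827 - 408610) = ((123 + 12*341 + 287*(-405)) - 223650)/(231827 - 408610) = ((123 + 4092 - 116235) - 223650)/(-176783) = (-112020 - 223650)*(-1/176783) = -335670*(-1/176783) = 335670/176783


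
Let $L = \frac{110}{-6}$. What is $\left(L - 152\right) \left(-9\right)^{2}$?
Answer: $-13797$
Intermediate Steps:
$L = - \frac{55}{3}$ ($L = 110 \left(- \frac{1}{6}\right) = - \frac{55}{3} \approx -18.333$)
$\left(L - 152\right) \left(-9\right)^{2} = \left(- \frac{55}{3} - 152\right) \left(-9\right)^{2} = \left(- \frac{511}{3}\right) 81 = -13797$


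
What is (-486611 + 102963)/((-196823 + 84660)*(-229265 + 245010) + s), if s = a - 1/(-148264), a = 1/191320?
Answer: 170039198603360/782723535469427019 ≈ 0.00021724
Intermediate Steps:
a = 1/191320 ≈ 5.2268e-6
s = 5306/443216695 (s = 1/191320 - 1/(-148264) = 1/191320 - 1*(-1/148264) = 1/191320 + 1/148264 = 5306/443216695 ≈ 1.1972e-5)
(-486611 + 102963)/((-196823 + 84660)*(-229265 + 245010) + s) = (-486611 + 102963)/((-196823 + 84660)*(-229265 + 245010) + 5306/443216695) = -383648/(-112163*15745 + 5306/443216695) = -383648/(-1766006435 + 5306/443216695) = -383648/(-782723535469427019/443216695) = -383648*(-443216695/782723535469427019) = 170039198603360/782723535469427019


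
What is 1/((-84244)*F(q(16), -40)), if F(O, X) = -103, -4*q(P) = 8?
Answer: 1/8677132 ≈ 1.1525e-7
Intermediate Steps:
q(P) = -2 (q(P) = -1/4*8 = -2)
1/((-84244)*F(q(16), -40)) = 1/(-84244*(-103)) = -1/84244*(-1/103) = 1/8677132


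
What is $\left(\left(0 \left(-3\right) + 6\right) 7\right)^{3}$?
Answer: $74088$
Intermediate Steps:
$\left(\left(0 \left(-3\right) + 6\right) 7\right)^{3} = \left(\left(0 + 6\right) 7\right)^{3} = \left(6 \cdot 7\right)^{3} = 42^{3} = 74088$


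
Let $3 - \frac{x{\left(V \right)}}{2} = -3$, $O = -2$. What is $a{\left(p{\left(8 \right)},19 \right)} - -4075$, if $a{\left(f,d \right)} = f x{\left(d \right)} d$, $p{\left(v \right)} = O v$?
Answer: $427$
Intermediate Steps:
$x{\left(V \right)} = 12$ ($x{\left(V \right)} = 6 - -6 = 6 + 6 = 12$)
$p{\left(v \right)} = - 2 v$
$a{\left(f,d \right)} = 12 d f$ ($a{\left(f,d \right)} = f 12 d = 12 f d = 12 d f$)
$a{\left(p{\left(8 \right)},19 \right)} - -4075 = 12 \cdot 19 \left(\left(-2\right) 8\right) - -4075 = 12 \cdot 19 \left(-16\right) + 4075 = -3648 + 4075 = 427$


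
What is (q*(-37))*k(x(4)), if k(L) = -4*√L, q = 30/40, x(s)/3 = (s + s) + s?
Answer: 666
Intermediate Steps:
x(s) = 9*s (x(s) = 3*((s + s) + s) = 3*(2*s + s) = 3*(3*s) = 9*s)
q = ¾ (q = 30*(1/40) = ¾ ≈ 0.75000)
(q*(-37))*k(x(4)) = ((¾)*(-37))*(-4*√(9*4)) = -(-111)*√36 = -(-111)*6 = -111/4*(-24) = 666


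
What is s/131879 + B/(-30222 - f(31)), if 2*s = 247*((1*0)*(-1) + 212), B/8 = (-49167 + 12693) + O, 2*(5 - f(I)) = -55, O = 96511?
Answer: -6584087670/419992969 ≈ -15.677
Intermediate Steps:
f(I) = 65/2 (f(I) = 5 - ½*(-55) = 5 + 55/2 = 65/2)
B = 480296 (B = 8*((-49167 + 12693) + 96511) = 8*(-36474 + 96511) = 8*60037 = 480296)
s = 26182 (s = (247*((1*0)*(-1) + 212))/2 = (247*(0*(-1) + 212))/2 = (247*(0 + 212))/2 = (247*212)/2 = (½)*52364 = 26182)
s/131879 + B/(-30222 - f(31)) = 26182/131879 + 480296/(-30222 - 1*65/2) = 26182*(1/131879) + 480296/(-30222 - 65/2) = 1378/6941 + 480296/(-60509/2) = 1378/6941 + 480296*(-2/60509) = 1378/6941 - 960592/60509 = -6584087670/419992969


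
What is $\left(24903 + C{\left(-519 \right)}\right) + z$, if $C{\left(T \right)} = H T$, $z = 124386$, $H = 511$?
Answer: $-115920$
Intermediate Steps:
$C{\left(T \right)} = 511 T$
$\left(24903 + C{\left(-519 \right)}\right) + z = \left(24903 + 511 \left(-519\right)\right) + 124386 = \left(24903 - 265209\right) + 124386 = -240306 + 124386 = -115920$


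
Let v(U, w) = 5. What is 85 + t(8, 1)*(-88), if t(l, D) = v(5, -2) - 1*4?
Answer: -3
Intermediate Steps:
t(l, D) = 1 (t(l, D) = 5 - 1*4 = 5 - 4 = 1)
85 + t(8, 1)*(-88) = 85 + 1*(-88) = 85 - 88 = -3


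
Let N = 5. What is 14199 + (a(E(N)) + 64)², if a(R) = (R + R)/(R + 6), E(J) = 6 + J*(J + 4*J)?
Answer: 348041931/18769 ≈ 18543.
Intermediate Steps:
E(J) = 6 + 5*J² (E(J) = 6 + J*(5*J) = 6 + 5*J²)
a(R) = 2*R/(6 + R) (a(R) = (2*R)/(6 + R) = 2*R/(6 + R))
14199 + (a(E(N)) + 64)² = 14199 + (2*(6 + 5*5²)/(6 + (6 + 5*5²)) + 64)² = 14199 + (2*(6 + 5*25)/(6 + (6 + 5*25)) + 64)² = 14199 + (2*(6 + 125)/(6 + (6 + 125)) + 64)² = 14199 + (2*131/(6 + 131) + 64)² = 14199 + (2*131/137 + 64)² = 14199 + (2*131*(1/137) + 64)² = 14199 + (262/137 + 64)² = 14199 + (9030/137)² = 14199 + 81540900/18769 = 348041931/18769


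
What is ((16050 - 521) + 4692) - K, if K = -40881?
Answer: 61102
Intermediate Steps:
((16050 - 521) + 4692) - K = ((16050 - 521) + 4692) - 1*(-40881) = (15529 + 4692) + 40881 = 20221 + 40881 = 61102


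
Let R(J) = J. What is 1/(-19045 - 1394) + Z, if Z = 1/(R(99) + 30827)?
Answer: -10487/632096514 ≈ -1.6591e-5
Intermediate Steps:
Z = 1/30926 (Z = 1/(99 + 30827) = 1/30926 ≈ 3.2335e-5)
1/(-19045 - 1394) + Z = 1/(-19045 - 1394) + 1/30926 = 1/(-20439) + 1/30926 = -1/20439 + 1/30926 = -10487/632096514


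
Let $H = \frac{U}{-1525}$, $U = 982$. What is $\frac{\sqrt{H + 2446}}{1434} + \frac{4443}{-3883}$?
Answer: $- \frac{4443}{3883} + \frac{2 \sqrt{1579717}}{72895} \approx -1.1097$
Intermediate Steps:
$H = - \frac{982}{1525}$ ($H = \frac{982}{-1525} = 982 \left(- \frac{1}{1525}\right) = - \frac{982}{1525} \approx -0.64393$)
$\frac{\sqrt{H + 2446}}{1434} + \frac{4443}{-3883} = \frac{\sqrt{- \frac{982}{1525} + 2446}}{1434} + \frac{4443}{-3883} = \sqrt{\frac{3729168}{1525}} \cdot \frac{1}{1434} + 4443 \left(- \frac{1}{3883}\right) = \frac{12 \sqrt{1579717}}{305} \cdot \frac{1}{1434} - \frac{4443}{3883} = \frac{2 \sqrt{1579717}}{72895} - \frac{4443}{3883} = - \frac{4443}{3883} + \frac{2 \sqrt{1579717}}{72895}$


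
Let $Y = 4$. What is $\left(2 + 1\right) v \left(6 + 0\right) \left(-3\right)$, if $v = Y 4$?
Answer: $-864$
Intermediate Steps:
$v = 16$ ($v = 4 \cdot 4 = 16$)
$\left(2 + 1\right) v \left(6 + 0\right) \left(-3\right) = \left(2 + 1\right) 16 \left(6 + 0\right) \left(-3\right) = 3 \cdot 16 \cdot 6 \left(-3\right) = 48 \left(-18\right) = -864$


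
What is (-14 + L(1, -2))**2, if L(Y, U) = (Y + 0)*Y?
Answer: 169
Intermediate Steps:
L(Y, U) = Y**2 (L(Y, U) = Y*Y = Y**2)
(-14 + L(1, -2))**2 = (-14 + 1**2)**2 = (-14 + 1)**2 = (-13)**2 = 169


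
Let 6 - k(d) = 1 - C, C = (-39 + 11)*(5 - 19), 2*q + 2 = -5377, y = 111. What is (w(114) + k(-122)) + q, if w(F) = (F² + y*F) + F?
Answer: 46943/2 ≈ 23472.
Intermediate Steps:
q = -5379/2 (q = -1 + (½)*(-5377) = -1 - 5377/2 = -5379/2 ≈ -2689.5)
C = 392 (C = -28*(-14) = 392)
w(F) = F² + 112*F (w(F) = (F² + 111*F) + F = F² + 112*F)
k(d) = 397 (k(d) = 6 - (1 - 1*392) = 6 - (1 - 392) = 6 - 1*(-391) = 6 + 391 = 397)
(w(114) + k(-122)) + q = (114*(112 + 114) + 397) - 5379/2 = (114*226 + 397) - 5379/2 = (25764 + 397) - 5379/2 = 26161 - 5379/2 = 46943/2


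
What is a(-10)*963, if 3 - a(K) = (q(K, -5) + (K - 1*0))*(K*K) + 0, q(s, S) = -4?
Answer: 1351089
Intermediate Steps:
a(K) = 3 - K**2*(-4 + K) (a(K) = 3 - ((-4 + (K - 1*0))*(K*K) + 0) = 3 - ((-4 + (K + 0))*K**2 + 0) = 3 - ((-4 + K)*K**2 + 0) = 3 - (K**2*(-4 + K) + 0) = 3 - K**2*(-4 + K))
a(-10)*963 = (3 - 1*(-10)**3 + 4*(-10)**2)*963 = (3 - 1*(-1000) + 4*100)*963 = (3 + 1000 + 400)*963 = 1403*963 = 1351089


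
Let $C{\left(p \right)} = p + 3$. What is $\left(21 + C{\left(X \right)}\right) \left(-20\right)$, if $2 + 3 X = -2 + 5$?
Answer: $- \frac{1460}{3} \approx -486.67$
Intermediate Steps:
$X = \frac{1}{3}$ ($X = - \frac{2}{3} + \frac{-2 + 5}{3} = - \frac{2}{3} + \frac{1}{3} \cdot 3 = - \frac{2}{3} + 1 = \frac{1}{3} \approx 0.33333$)
$C{\left(p \right)} = 3 + p$
$\left(21 + C{\left(X \right)}\right) \left(-20\right) = \left(21 + \left(3 + \frac{1}{3}\right)\right) \left(-20\right) = \left(21 + \frac{10}{3}\right) \left(-20\right) = \frac{73}{3} \left(-20\right) = - \frac{1460}{3}$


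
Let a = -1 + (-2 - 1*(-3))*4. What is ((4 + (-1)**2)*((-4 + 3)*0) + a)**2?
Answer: 9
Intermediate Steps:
a = 3 (a = -1 + (-2 + 3)*4 = -1 + 1*4 = -1 + 4 = 3)
((4 + (-1)**2)*((-4 + 3)*0) + a)**2 = ((4 + (-1)**2)*((-4 + 3)*0) + 3)**2 = ((4 + 1)*(-1*0) + 3)**2 = (5*0 + 3)**2 = (0 + 3)**2 = 3**2 = 9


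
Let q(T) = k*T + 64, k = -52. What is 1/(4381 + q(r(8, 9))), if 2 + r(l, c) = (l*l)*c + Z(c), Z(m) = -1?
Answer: -1/25351 ≈ -3.9446e-5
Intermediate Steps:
r(l, c) = -3 + c*l**2 (r(l, c) = -2 + ((l*l)*c - 1) = -2 + (l**2*c - 1) = -2 + (c*l**2 - 1) = -2 + (-1 + c*l**2) = -3 + c*l**2)
q(T) = 64 - 52*T (q(T) = -52*T + 64 = 64 - 52*T)
1/(4381 + q(r(8, 9))) = 1/(4381 + (64 - 52*(-3 + 9*8**2))) = 1/(4381 + (64 - 52*(-3 + 9*64))) = 1/(4381 + (64 - 52*(-3 + 576))) = 1/(4381 + (64 - 52*573)) = 1/(4381 + (64 - 29796)) = 1/(4381 - 29732) = 1/(-25351) = -1/25351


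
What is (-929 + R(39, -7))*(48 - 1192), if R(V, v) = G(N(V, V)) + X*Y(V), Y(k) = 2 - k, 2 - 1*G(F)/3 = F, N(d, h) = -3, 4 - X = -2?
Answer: 1299584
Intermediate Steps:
X = 6 (X = 4 - 1*(-2) = 4 + 2 = 6)
G(F) = 6 - 3*F
R(V, v) = 27 - 6*V (R(V, v) = (6 - 3*(-3)) + 6*(2 - V) = (6 + 9) + (12 - 6*V) = 15 + (12 - 6*V) = 27 - 6*V)
(-929 + R(39, -7))*(48 - 1192) = (-929 + (27 - 6*39))*(48 - 1192) = (-929 + (27 - 234))*(-1144) = (-929 - 207)*(-1144) = -1136*(-1144) = 1299584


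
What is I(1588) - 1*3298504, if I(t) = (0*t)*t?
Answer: -3298504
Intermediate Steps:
I(t) = 0 (I(t) = 0*t = 0)
I(1588) - 1*3298504 = 0 - 1*3298504 = 0 - 3298504 = -3298504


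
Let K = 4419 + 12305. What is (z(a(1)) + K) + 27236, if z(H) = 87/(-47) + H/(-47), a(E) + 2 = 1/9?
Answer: 18594314/423 ≈ 43958.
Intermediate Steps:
a(E) = -17/9 (a(E) = -2 + 1/9 = -2 + ⅑ = -17/9)
z(H) = -87/47 - H/47 (z(H) = 87*(-1/47) + H*(-1/47) = -87/47 - H/47)
K = 16724
(z(a(1)) + K) + 27236 = ((-87/47 - 1/47*(-17/9)) + 16724) + 27236 = ((-87/47 + 17/423) + 16724) + 27236 = (-766/423 + 16724) + 27236 = 7073486/423 + 27236 = 18594314/423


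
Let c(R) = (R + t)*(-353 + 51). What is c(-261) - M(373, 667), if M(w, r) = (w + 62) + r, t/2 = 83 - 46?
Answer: 55372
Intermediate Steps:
t = 74 (t = 2*(83 - 46) = 2*37 = 74)
M(w, r) = 62 + r + w (M(w, r) = (62 + w) + r = 62 + r + w)
c(R) = -22348 - 302*R (c(R) = (R + 74)*(-353 + 51) = (74 + R)*(-302) = -22348 - 302*R)
c(-261) - M(373, 667) = (-22348 - 302*(-261)) - (62 + 667 + 373) = (-22348 + 78822) - 1*1102 = 56474 - 1102 = 55372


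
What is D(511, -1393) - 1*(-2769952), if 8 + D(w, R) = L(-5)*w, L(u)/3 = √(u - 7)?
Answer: 2769944 + 3066*I*√3 ≈ 2.7699e+6 + 5310.5*I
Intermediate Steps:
L(u) = 3*√(-7 + u) (L(u) = 3*√(u - 7) = 3*√(-7 + u))
D(w, R) = -8 + 6*I*w*√3 (D(w, R) = -8 + (3*√(-7 - 5))*w = -8 + (3*√(-12))*w = -8 + (3*(2*I*√3))*w = -8 + (6*I*√3)*w = -8 + 6*I*w*√3)
D(511, -1393) - 1*(-2769952) = (-8 + 6*I*511*√3) - 1*(-2769952) = (-8 + 3066*I*√3) + 2769952 = 2769944 + 3066*I*√3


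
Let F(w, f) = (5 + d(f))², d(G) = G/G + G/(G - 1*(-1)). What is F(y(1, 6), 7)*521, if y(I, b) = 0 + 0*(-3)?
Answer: 1576025/64 ≈ 24625.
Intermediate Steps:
y(I, b) = 0 (y(I, b) = 0 + 0 = 0)
d(G) = 1 + G/(1 + G) (d(G) = 1 + G/(G + 1) = 1 + G/(1 + G))
F(w, f) = (5 + (1 + 2*f)/(1 + f))²
F(y(1, 6), 7)*521 = ((6 + 7*7)²/(1 + 7)²)*521 = ((6 + 49)²/8²)*521 = ((1/64)*55²)*521 = ((1/64)*3025)*521 = (3025/64)*521 = 1576025/64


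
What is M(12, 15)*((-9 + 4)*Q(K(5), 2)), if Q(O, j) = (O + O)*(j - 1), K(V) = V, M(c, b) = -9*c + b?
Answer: 4650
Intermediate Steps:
M(c, b) = b - 9*c
Q(O, j) = 2*O*(-1 + j) (Q(O, j) = (2*O)*(-1 + j) = 2*O*(-1 + j))
M(12, 15)*((-9 + 4)*Q(K(5), 2)) = (15 - 9*12)*((-9 + 4)*(2*5*(-1 + 2))) = (15 - 108)*(-10*5) = -(-465)*10 = -93*(-50) = 4650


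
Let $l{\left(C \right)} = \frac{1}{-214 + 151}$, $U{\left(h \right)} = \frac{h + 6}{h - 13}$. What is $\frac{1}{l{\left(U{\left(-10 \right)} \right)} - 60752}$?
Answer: $- \frac{63}{3827377} \approx -1.646 \cdot 10^{-5}$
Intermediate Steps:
$U{\left(h \right)} = \frac{6 + h}{-13 + h}$
$l{\left(C \right)} = - \frac{1}{63}$ ($l{\left(C \right)} = \frac{1}{-63} = - \frac{1}{63}$)
$\frac{1}{l{\left(U{\left(-10 \right)} \right)} - 60752} = \frac{1}{- \frac{1}{63} - 60752} = \frac{1}{- \frac{3827377}{63}} = - \frac{63}{3827377}$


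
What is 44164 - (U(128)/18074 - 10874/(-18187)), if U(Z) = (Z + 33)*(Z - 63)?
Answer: 2073834678543/46958834 ≈ 44163.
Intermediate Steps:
U(Z) = (-63 + Z)*(33 + Z) (U(Z) = (33 + Z)*(-63 + Z) = (-63 + Z)*(33 + Z))
44164 - (U(128)/18074 - 10874/(-18187)) = 44164 - ((-2079 + 128² - 30*128)/18074 - 10874/(-18187)) = 44164 - ((-2079 + 16384 - 3840)*(1/18074) - 10874*(-1/18187)) = 44164 - (10465*(1/18074) + 10874/18187) = 44164 - (1495/2582 + 10874/18187) = 44164 - 1*55266233/46958834 = 44164 - 55266233/46958834 = 2073834678543/46958834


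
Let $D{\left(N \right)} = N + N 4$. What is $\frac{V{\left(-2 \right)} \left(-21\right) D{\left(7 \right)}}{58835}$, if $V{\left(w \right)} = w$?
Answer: $\frac{42}{1681} \approx 0.024985$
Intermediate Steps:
$D{\left(N \right)} = 5 N$ ($D{\left(N \right)} = N + 4 N = 5 N$)
$\frac{V{\left(-2 \right)} \left(-21\right) D{\left(7 \right)}}{58835} = \frac{\left(-2\right) \left(-21\right) 5 \cdot 7}{58835} = 42 \cdot 35 \cdot \frac{1}{58835} = 1470 \cdot \frac{1}{58835} = \frac{42}{1681}$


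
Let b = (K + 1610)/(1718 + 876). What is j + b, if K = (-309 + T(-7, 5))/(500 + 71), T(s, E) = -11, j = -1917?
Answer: -1419245784/740587 ≈ -1916.4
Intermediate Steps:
K = -320/571 (K = (-309 - 11)/(500 + 71) = -320/571 ≈ -0.56042)
b = 459495/740587 (b = (-320/571 + 1610)/(1718 + 876) = (918990/571)/2594 = (918990/571)*(1/2594) = 459495/740587 ≈ 0.62045)
j + b = -1917 + 459495/740587 = -1419245784/740587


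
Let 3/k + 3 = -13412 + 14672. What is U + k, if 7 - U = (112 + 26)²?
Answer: -7976502/419 ≈ -19037.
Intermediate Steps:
k = 1/419 (k = 3/(-3 + (-13412 + 14672)) = 3/(-3 + 1260) = 3/1257 = 3*(1/1257) = 1/419 ≈ 0.0023866)
U = -19037 (U = 7 - (112 + 26)² = 7 - 1*138² = 7 - 1*19044 = 7 - 19044 = -19037)
U + k = -19037 + 1/419 = -7976502/419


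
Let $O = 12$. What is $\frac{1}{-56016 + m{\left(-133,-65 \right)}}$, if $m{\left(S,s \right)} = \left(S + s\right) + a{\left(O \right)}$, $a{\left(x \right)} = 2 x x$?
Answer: $- \frac{1}{55926} \approx -1.7881 \cdot 10^{-5}$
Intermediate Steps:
$a{\left(x \right)} = 2 x^{2}$
$m{\left(S,s \right)} = 288 + S + s$ ($m{\left(S,s \right)} = \left(S + s\right) + 2 \cdot 12^{2} = \left(S + s\right) + 2 \cdot 144 = \left(S + s\right) + 288 = 288 + S + s$)
$\frac{1}{-56016 + m{\left(-133,-65 \right)}} = \frac{1}{-56016 - -90} = \frac{1}{-56016 + 90} = \frac{1}{-55926} = - \frac{1}{55926}$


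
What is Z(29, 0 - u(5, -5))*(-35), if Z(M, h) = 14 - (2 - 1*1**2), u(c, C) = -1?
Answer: -455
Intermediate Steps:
Z(M, h) = 13 (Z(M, h) = 14 - (2 - 1*1) = 14 - (2 - 1) = 14 - 1*1 = 14 - 1 = 13)
Z(29, 0 - u(5, -5))*(-35) = 13*(-35) = -455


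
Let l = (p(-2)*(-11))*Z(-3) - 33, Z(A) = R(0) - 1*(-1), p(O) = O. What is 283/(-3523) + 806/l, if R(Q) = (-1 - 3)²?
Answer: 88485/38753 ≈ 2.2833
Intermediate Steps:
R(Q) = 16 (R(Q) = (-4)² = 16)
Z(A) = 17 (Z(A) = 16 - 1*(-1) = 16 + 1 = 17)
l = 341 (l = -2*(-11)*17 - 33 = 22*17 - 33 = 374 - 33 = 341)
283/(-3523) + 806/l = 283/(-3523) + 806/341 = 283*(-1/3523) + 806*(1/341) = -283/3523 + 26/11 = 88485/38753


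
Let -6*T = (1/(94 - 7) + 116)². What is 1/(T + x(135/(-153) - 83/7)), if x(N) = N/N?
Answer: -45414/101823235 ≈ -0.00044601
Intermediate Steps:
x(N) = 1
T = -101868649/45414 (T = -(1/(94 - 7) + 116)²/6 = -(1/87 + 116)²/6 = -(10093/87)²/6 = -⅙*101868649/7569 = -101868649/45414 ≈ -2243.1)
1/(T + x(135/(-153) - 83/7)) = 1/(-101868649/45414 + 1) = 1/(-101823235/45414) = -45414/101823235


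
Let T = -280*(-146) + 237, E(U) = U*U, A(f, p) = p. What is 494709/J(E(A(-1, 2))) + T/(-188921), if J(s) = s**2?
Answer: 93460261117/3022736 ≈ 30919.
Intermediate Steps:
E(U) = U**2
T = 41117 (T = 40880 + 237 = 41117)
494709/J(E(A(-1, 2))) + T/(-188921) = 494709/((2**2)**2) + 41117/(-188921) = 494709/(4**2) + 41117*(-1/188921) = 494709/16 - 41117/188921 = 93460261117/3022736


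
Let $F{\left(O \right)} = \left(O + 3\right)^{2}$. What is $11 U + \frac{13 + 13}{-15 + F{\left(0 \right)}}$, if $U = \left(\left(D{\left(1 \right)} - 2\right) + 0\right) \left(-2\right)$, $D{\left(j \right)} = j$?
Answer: $\frac{53}{3} \approx 17.667$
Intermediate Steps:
$F{\left(O \right)} = \left(3 + O\right)^{2}$
$U = 2$ ($U = \left(\left(1 - 2\right) + 0\right) \left(-2\right) = \left(-1 + 0\right) \left(-2\right) = \left(-1\right) \left(-2\right) = 2$)
$11 U + \frac{13 + 13}{-15 + F{\left(0 \right)}} = 11 \cdot 2 + \frac{13 + 13}{-15 + \left(3 + 0\right)^{2}} = 22 + \frac{26}{-15 + 3^{2}} = 22 + \frac{26}{-15 + 9} = 22 + \frac{26}{-6} = 22 + 26 \left(- \frac{1}{6}\right) = 22 - \frac{13}{3} = \frac{53}{3}$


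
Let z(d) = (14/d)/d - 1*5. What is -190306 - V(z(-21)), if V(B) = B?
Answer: -11988965/63 ≈ -1.9030e+5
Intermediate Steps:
z(d) = -5 + 14/d**2 (z(d) = 14/d**2 - 5 = -5 + 14/d**2)
-190306 - V(z(-21)) = -190306 - (-5 + 14/(-21)**2) = -190306 - (-5 + 14*(1/441)) = -190306 - (-5 + 2/63) = -190306 - 1*(-313/63) = -190306 + 313/63 = -11988965/63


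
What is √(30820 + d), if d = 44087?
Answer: 3*√8323 ≈ 273.69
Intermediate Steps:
√(30820 + d) = √(30820 + 44087) = √74907 = 3*√8323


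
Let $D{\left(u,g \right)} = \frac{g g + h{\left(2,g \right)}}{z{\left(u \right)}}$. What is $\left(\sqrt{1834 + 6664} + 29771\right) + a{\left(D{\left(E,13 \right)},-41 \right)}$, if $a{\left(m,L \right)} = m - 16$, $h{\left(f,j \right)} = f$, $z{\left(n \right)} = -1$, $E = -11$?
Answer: $29584 + \sqrt{8498} \approx 29676.0$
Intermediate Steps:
$D{\left(u,g \right)} = -2 - g^{2}$ ($D{\left(u,g \right)} = \frac{g g + 2}{-1} = \left(g^{2} + 2\right) \left(-1\right) = \left(2 + g^{2}\right) \left(-1\right) = -2 - g^{2}$)
$a{\left(m,L \right)} = -16 + m$
$\left(\sqrt{1834 + 6664} + 29771\right) + a{\left(D{\left(E,13 \right)},-41 \right)} = \left(\sqrt{1834 + 6664} + 29771\right) - 187 = \left(\sqrt{8498} + 29771\right) - 187 = \left(29771 + \sqrt{8498}\right) - 187 = 29584 + \sqrt{8498}$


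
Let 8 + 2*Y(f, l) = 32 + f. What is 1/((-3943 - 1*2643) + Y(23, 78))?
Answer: -2/13125 ≈ -0.00015238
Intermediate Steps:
Y(f, l) = 12 + f/2 (Y(f, l) = -4 + (32 + f)/2 = -4 + (16 + f/2) = 12 + f/2)
1/((-3943 - 1*2643) + Y(23, 78)) = 1/((-3943 - 1*2643) + (12 + (½)*23)) = 1/((-3943 - 2643) + (12 + 23/2)) = 1/(-6586 + 47/2) = 1/(-13125/2) = -2/13125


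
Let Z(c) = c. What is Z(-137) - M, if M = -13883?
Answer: 13746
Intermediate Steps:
Z(-137) - M = -137 - 1*(-13883) = -137 + 13883 = 13746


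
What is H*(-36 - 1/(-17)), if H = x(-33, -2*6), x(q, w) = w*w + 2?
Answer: -89206/17 ≈ -5247.4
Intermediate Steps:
x(q, w) = 2 + w**2 (x(q, w) = w**2 + 2 = 2 + w**2)
H = 146 (H = 2 + (-2*6)**2 = 2 + (-12)**2 = 2 + 144 = 146)
H*(-36 - 1/(-17)) = 146*(-36 - 1/(-17)) = 146*(-36 - 1*(-1/17)) = 146*(-36 + 1/17) = 146*(-611/17) = -89206/17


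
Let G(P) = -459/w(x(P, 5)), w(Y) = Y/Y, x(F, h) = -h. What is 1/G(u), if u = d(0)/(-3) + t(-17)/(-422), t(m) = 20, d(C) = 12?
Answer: -1/459 ≈ -0.0021787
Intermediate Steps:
w(Y) = 1
u = -854/211 (u = 12/(-3) + 20/(-422) = 12*(-⅓) + 20*(-1/422) = -4 - 10/211 = -854/211 ≈ -4.0474)
G(P) = -459 (G(P) = -459/1 = -459*1 = -459)
1/G(u) = 1/(-459) = -1/459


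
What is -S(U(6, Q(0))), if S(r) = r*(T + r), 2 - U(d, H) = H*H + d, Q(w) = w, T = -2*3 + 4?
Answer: -24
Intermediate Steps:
T = -2 (T = -6 + 4 = -2)
U(d, H) = 2 - d - H² (U(d, H) = 2 - (H*H + d) = 2 - (H² + d) = 2 - (d + H²) = 2 + (-d - H²) = 2 - d - H²)
S(r) = r*(-2 + r)
-S(U(6, Q(0))) = -(2 - 1*6 - 1*0²)*(-2 + (2 - 1*6 - 1*0²)) = -(2 - 6 - 1*0)*(-2 + (2 - 6 - 1*0)) = -(2 - 6 + 0)*(-2 + (2 - 6 + 0)) = -(-4)*(-2 - 4) = -(-4)*(-6) = -1*24 = -24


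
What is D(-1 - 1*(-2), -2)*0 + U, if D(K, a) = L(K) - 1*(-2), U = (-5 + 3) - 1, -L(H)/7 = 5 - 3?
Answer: -3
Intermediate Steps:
L(H) = -14 (L(H) = -7*(5 - 3) = -7*2 = -14)
U = -3 (U = -2 - 1 = -3)
D(K, a) = -12 (D(K, a) = -14 - 1*(-2) = -14 + 2 = -12)
D(-1 - 1*(-2), -2)*0 + U = -12*0 - 3 = 0 - 3 = -3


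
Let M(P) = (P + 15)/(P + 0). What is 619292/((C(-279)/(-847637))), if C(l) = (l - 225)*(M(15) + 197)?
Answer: 18747671893/3582 ≈ 5.2339e+6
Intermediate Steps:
M(P) = (15 + P)/P
C(l) = -44775 + 199*l (C(l) = (l - 225)*((15 + 15)/15 + 197) = (-225 + l)*((1/15)*30 + 197) = (-225 + l)*(2 + 197) = (-225 + l)*199 = -44775 + 199*l)
619292/((C(-279)/(-847637))) = 619292/(((-44775 + 199*(-279))/(-847637))) = 619292/(((-44775 - 55521)*(-1/847637))) = 619292/((-100296*(-1/847637))) = 619292/(14328/121091) = 619292*(121091/14328) = 18747671893/3582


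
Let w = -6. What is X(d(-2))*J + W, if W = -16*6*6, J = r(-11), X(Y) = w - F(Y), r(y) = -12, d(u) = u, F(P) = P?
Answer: -528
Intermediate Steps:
X(Y) = -6 - Y
J = -12
W = -576 (W = -4*24*6 = -96*6 = -576)
X(d(-2))*J + W = (-6 - 1*(-2))*(-12) - 576 = (-6 + 2)*(-12) - 576 = -4*(-12) - 576 = 48 - 576 = -528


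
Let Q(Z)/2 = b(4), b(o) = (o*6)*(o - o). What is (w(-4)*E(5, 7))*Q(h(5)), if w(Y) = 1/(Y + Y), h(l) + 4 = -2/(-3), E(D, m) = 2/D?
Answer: 0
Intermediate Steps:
b(o) = 0 (b(o) = (6*o)*0 = 0)
h(l) = -10/3 (h(l) = -4 - 2/(-3) = -4 - 2*(-1/3) = -4 + 2/3 = -10/3)
Q(Z) = 0 (Q(Z) = 2*0 = 0)
w(Y) = 1/(2*Y)
(w(-4)*E(5, 7))*Q(h(5)) = (((1/2)/(-4))*(2/5))*0 = (((1/2)*(-1/4))*(2*(1/5)))*0 = -1/8*2/5*0 = -1/20*0 = 0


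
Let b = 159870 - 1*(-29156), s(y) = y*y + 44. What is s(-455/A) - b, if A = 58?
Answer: -635528423/3364 ≈ -1.8892e+5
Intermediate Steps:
s(y) = 44 + y**2 (s(y) = y**2 + 44 = 44 + y**2)
b = 189026 (b = 159870 + 29156 = 189026)
s(-455/A) - b = (44 + (-455/58)**2) - 1*189026 = (44 + (-455*1/58)**2) - 189026 = (44 + (-455/58)**2) - 189026 = (44 + 207025/3364) - 189026 = 355041/3364 - 189026 = -635528423/3364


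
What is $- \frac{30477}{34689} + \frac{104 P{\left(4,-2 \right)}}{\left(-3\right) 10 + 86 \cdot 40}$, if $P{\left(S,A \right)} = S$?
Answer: $- \frac{481161}{635965} \approx -0.75658$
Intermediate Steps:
$- \frac{30477}{34689} + \frac{104 P{\left(4,-2 \right)}}{\left(-3\right) 10 + 86 \cdot 40} = - \frac{30477}{34689} + \frac{104 \cdot 4}{\left(-3\right) 10 + 86 \cdot 40} = \left(-30477\right) \frac{1}{34689} + \frac{416}{-30 + 3440} = - \frac{10159}{11563} + \frac{416}{3410} = - \frac{10159}{11563} + 416 \cdot \frac{1}{3410} = - \frac{10159}{11563} + \frac{208}{1705} = - \frac{481161}{635965}$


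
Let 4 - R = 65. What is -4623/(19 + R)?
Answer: 1541/14 ≈ 110.07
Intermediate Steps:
R = -61 (R = 4 - 1*65 = 4 - 65 = -61)
-4623/(19 + R) = -4623/(19 - 61) = -4623/(-42) = -1/42*(-4623) = 1541/14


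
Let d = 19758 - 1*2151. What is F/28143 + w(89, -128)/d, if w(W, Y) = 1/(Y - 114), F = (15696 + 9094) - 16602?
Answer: 11629390643/39971446614 ≈ 0.29094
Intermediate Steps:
F = 8188 (F = 24790 - 16602 = 8188)
d = 17607 (d = 19758 - 2151 = 17607)
w(W, Y) = 1/(-114 + Y)
F/28143 + w(89, -128)/d = 8188/28143 + 1/(-114 - 128*17607) = 8188*(1/28143) + (1/17607)/(-242) = 8188/28143 - 1/242*1/17607 = 8188/28143 - 1/4260894 = 11629390643/39971446614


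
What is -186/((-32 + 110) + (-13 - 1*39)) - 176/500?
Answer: -12197/1625 ≈ -7.5058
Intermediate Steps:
-186/((-32 + 110) + (-13 - 1*39)) - 176/500 = -186/(78 + (-13 - 39)) - 176*1/500 = -186/(78 - 52) - 44/125 = -186/26 - 44/125 = -186*1/26 - 44/125 = -93/13 - 44/125 = -12197/1625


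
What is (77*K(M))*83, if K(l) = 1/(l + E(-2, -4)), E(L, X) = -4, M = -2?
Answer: -6391/6 ≈ -1065.2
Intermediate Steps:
K(l) = 1/(-4 + l) (K(l) = 1/(l - 4) = 1/(-4 + l))
(77*K(M))*83 = (77/(-4 - 2))*83 = (77/(-6))*83 = (77*(-⅙))*83 = -77/6*83 = -6391/6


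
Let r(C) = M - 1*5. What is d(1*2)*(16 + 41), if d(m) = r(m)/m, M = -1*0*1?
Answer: -285/2 ≈ -142.50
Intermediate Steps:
M = 0 (M = 0*1 = 0)
r(C) = -5 (r(C) = 0 - 1*5 = 0 - 5 = -5)
d(m) = -5/m
d(1*2)*(16 + 41) = (-5/(1*2))*(16 + 41) = -5/2*57 = -285/2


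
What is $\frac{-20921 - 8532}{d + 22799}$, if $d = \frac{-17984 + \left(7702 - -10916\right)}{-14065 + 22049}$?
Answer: $- \frac{117576376}{91013925} \approx -1.2919$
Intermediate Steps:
$d = \frac{317}{3992}$ ($d = \frac{-17984 + \left(7702 + 10916\right)}{7984} = \left(-17984 + 18618\right) \frac{1}{7984} = 634 \cdot \frac{1}{7984} = \frac{317}{3992} \approx 0.079409$)
$\frac{-20921 - 8532}{d + 22799} = \frac{-20921 - 8532}{\frac{317}{3992} + 22799} = - \frac{29453}{\frac{91013925}{3992}} = \left(-29453\right) \frac{3992}{91013925} = - \frac{117576376}{91013925}$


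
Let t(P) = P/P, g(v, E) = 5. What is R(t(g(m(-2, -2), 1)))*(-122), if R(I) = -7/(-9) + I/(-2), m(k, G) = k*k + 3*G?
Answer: -305/9 ≈ -33.889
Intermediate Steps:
m(k, G) = k**2 + 3*G
t(P) = 1
R(I) = 7/9 - I/2 (R(I) = -7*(-1/9) + I*(-1/2) = 7/9 - I/2)
R(t(g(m(-2, -2), 1)))*(-122) = (7/9 - 1/2*1)*(-122) = (7/9 - 1/2)*(-122) = (5/18)*(-122) = -305/9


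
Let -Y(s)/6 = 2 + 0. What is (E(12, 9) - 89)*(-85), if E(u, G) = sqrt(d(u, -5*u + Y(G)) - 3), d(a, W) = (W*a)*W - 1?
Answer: 7565 - 170*sqrt(15551) ≈ -13635.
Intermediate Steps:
Y(s) = -12 (Y(s) = -6*(2 + 0) = -6*2 = -12)
d(a, W) = -1 + a*W**2 (d(a, W) = a*W**2 - 1 = -1 + a*W**2)
E(u, G) = sqrt(-4 + u*(-12 - 5*u)**2) (E(u, G) = sqrt((-1 + u*(-5*u - 12)**2) - 3) = sqrt((-1 + u*(-12 - 5*u)**2) - 3) = sqrt(-4 + u*(-12 - 5*u)**2))
(E(12, 9) - 89)*(-85) = (sqrt(-4 + 12*(12 + 5*12)**2) - 89)*(-85) = (sqrt(-4 + 12*(12 + 60)**2) - 89)*(-85) = (sqrt(-4 + 12*72**2) - 89)*(-85) = (sqrt(-4 + 12*5184) - 89)*(-85) = (sqrt(-4 + 62208) - 89)*(-85) = (sqrt(62204) - 89)*(-85) = (2*sqrt(15551) - 89)*(-85) = (-89 + 2*sqrt(15551))*(-85) = 7565 - 170*sqrt(15551)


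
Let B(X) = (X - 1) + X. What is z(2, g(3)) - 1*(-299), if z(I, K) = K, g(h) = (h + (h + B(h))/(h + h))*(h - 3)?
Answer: 299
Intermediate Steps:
B(X) = -1 + 2*X (B(X) = (-1 + X) + X = -1 + 2*X)
g(h) = (-3 + h)*(h + (-1 + 3*h)/(2*h)) (g(h) = (h + (h + (-1 + 2*h))/(h + h))*(h - 3) = (h + (-1 + 3*h)/((2*h)))*(-3 + h) = (h + (-1 + 3*h)*(1/(2*h)))*(-3 + h) = (h + (-1 + 3*h)/(2*h))*(-3 + h) = (-3 + h)*(h + (-1 + 3*h)/(2*h)))
z(2, g(3)) - 1*(-299) = (-5 + 3² - 3/2*3 + (3/2)/3) - 1*(-299) = (-5 + 9 - 9/2 + (3/2)*(⅓)) + 299 = (-5 + 9 - 9/2 + ½) + 299 = 0 + 299 = 299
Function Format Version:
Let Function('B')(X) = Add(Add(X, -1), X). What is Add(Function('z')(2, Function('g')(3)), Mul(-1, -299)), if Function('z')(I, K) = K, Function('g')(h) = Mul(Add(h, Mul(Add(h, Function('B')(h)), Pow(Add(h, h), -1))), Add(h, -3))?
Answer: 299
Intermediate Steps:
Function('B')(X) = Add(-1, Mul(2, X)) (Function('B')(X) = Add(Add(-1, X), X) = Add(-1, Mul(2, X)))
Function('g')(h) = Mul(Add(-3, h), Add(h, Mul(Rational(1, 2), Pow(h, -1), Add(-1, Mul(3, h))))) (Function('g')(h) = Mul(Add(h, Mul(Add(h, Add(-1, Mul(2, h))), Pow(Add(h, h), -1))), Add(h, -3)) = Mul(Add(h, Mul(Add(-1, Mul(3, h)), Pow(Mul(2, h), -1))), Add(-3, h)) = Mul(Add(h, Mul(Add(-1, Mul(3, h)), Mul(Rational(1, 2), Pow(h, -1)))), Add(-3, h)) = Mul(Add(h, Mul(Rational(1, 2), Pow(h, -1), Add(-1, Mul(3, h)))), Add(-3, h)) = Mul(Add(-3, h), Add(h, Mul(Rational(1, 2), Pow(h, -1), Add(-1, Mul(3, h))))))
Add(Function('z')(2, Function('g')(3)), Mul(-1, -299)) = Add(Add(-5, Pow(3, 2), Mul(Rational(-3, 2), 3), Mul(Rational(3, 2), Pow(3, -1))), Mul(-1, -299)) = Add(Add(-5, 9, Rational(-9, 2), Mul(Rational(3, 2), Rational(1, 3))), 299) = Add(Add(-5, 9, Rational(-9, 2), Rational(1, 2)), 299) = Add(0, 299) = 299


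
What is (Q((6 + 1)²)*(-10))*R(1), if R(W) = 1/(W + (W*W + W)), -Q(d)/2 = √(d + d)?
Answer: 140*√2/3 ≈ 65.997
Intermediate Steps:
Q(d) = -2*√2*√d (Q(d) = -2*√(d + d) = -2*√2*√d)
R(W) = 1/(W² + 2*W) (R(W) = 1/(W + (W² + W)) = 1/(W + (W + W²)) = 1/(W² + 2*W))
(Q((6 + 1)²)*(-10))*R(1) = (-2*√2*√((6 + 1)²)*(-10))*(1/(1*(2 + 1))) = (-2*√2*√(7²)*(-10))*(1/3) = (-2*√2*√49*(-10))*(1*(⅓)) = (-2*√2*7*(-10))*(⅓) = (-14*√2*(-10))*(⅓) = (140*√2)*(⅓) = 140*√2/3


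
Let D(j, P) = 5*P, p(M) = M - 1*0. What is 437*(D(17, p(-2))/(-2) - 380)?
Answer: -163875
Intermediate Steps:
p(M) = M (p(M) = M + 0 = M)
437*(D(17, p(-2))/(-2) - 380) = 437*((5*(-2))/(-2) - 380) = 437*(-10*(-½) - 380) = 437*(5 - 380) = 437*(-375) = -163875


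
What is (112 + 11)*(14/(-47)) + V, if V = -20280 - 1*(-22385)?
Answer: 97213/47 ≈ 2068.4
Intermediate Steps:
V = 2105 (V = -20280 + 22385 = 2105)
(112 + 11)*(14/(-47)) + V = (112 + 11)*(14/(-47)) + 2105 = 123*(14*(-1/47)) + 2105 = 123*(-14/47) + 2105 = -1722/47 + 2105 = 97213/47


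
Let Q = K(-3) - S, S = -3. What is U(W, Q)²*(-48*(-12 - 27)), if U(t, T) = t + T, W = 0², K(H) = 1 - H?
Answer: 91728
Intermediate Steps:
W = 0
Q = 7 (Q = (1 - 1*(-3)) - 1*(-3) = (1 + 3) + 3 = 4 + 3 = 7)
U(t, T) = T + t
U(W, Q)²*(-48*(-12 - 27)) = (7 + 0)²*(-48*(-12 - 27)) = 7²*(-48*(-39)) = 49*1872 = 91728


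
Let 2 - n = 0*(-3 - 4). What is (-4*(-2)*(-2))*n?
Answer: -32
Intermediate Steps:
n = 2 (n = 2 - 0*(-3 - 4) = 2 - 0*(-7) = 2 - 1*0 = 2 + 0 = 2)
(-4*(-2)*(-2))*n = (-4*(-2)*(-2))*2 = (8*(-2))*2 = -16*2 = -32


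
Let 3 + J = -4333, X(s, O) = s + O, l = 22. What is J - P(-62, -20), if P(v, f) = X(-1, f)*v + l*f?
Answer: -5198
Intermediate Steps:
X(s, O) = O + s
P(v, f) = 22*f + v*(-1 + f) (P(v, f) = (f - 1)*v + 22*f = (-1 + f)*v + 22*f = v*(-1 + f) + 22*f = 22*f + v*(-1 + f))
J = -4336 (J = -3 - 4333 = -4336)
J - P(-62, -20) = -4336 - (22*(-20) - 62*(-1 - 20)) = -4336 - (-440 - 62*(-21)) = -4336 - (-440 + 1302) = -4336 - 1*862 = -4336 - 862 = -5198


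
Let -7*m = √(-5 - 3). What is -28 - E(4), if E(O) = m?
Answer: -28 + 2*I*√2/7 ≈ -28.0 + 0.40406*I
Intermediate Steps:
m = -2*I*√2/7 (m = -√(-5 - 3)/7 = -2*I*√2/7 ≈ -0.40406*I)
E(O) = -2*I*√2/7
-28 - E(4) = -28 - (-2)*I*√2/7 = -28 + 2*I*√2/7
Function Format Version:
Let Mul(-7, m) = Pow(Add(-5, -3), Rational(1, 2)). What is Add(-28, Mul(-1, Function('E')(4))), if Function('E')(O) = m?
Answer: Add(-28, Mul(Rational(2, 7), I, Pow(2, Rational(1, 2)))) ≈ Add(-28.000, Mul(0.40406, I))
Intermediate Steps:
m = Mul(Rational(-2, 7), I, Pow(2, Rational(1, 2))) (m = Mul(Rational(-1, 7), Pow(Add(-5, -3), Rational(1, 2))) = Mul(Rational(-1, 7), Pow(-8, Rational(1, 2))) = Mul(Rational(-1, 7), Mul(2, I, Pow(2, Rational(1, 2)))) = Mul(Rational(-2, 7), I, Pow(2, Rational(1, 2))) ≈ Mul(-0.40406, I))
Function('E')(O) = Mul(Rational(-2, 7), I, Pow(2, Rational(1, 2)))
Add(-28, Mul(-1, Function('E')(4))) = Add(-28, Mul(-1, Mul(Rational(-2, 7), I, Pow(2, Rational(1, 2))))) = Add(-28, Mul(Rational(2, 7), I, Pow(2, Rational(1, 2))))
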